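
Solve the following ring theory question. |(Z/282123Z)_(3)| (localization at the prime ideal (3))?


3-primary part: 282123=3^8*43
Size=3^8=6561


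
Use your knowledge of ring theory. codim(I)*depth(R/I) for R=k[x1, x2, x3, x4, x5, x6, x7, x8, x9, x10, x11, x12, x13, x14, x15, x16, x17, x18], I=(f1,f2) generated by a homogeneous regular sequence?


codim=2, depth=dim(R/I)=18-2=16
Product=2*16=32


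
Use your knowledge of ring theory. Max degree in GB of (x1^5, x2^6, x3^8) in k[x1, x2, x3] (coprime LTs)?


Pure powers, coprime LTs => already GB.
Degrees: 5, 6, 8
Max=8


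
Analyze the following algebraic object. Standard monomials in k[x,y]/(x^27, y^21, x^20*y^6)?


k[x,y]/I, I = (x^27, y^21, x^20*y^6)
Rect: 27x21=567. Corner: (27-20)x(21-6)=105.
dim = 567-105 = 462


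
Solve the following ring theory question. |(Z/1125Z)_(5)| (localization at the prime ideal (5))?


5-primary part: 1125=5^3*9
Size=5^3=125


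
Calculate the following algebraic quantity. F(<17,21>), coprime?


gcd(17,21)=1 => F=ab-a-b=17*21-17-21=357-38=319


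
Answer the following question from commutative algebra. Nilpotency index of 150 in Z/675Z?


150^k mod 675:
k=1: 150
k=2: 225
k=3: 0
First zero at k = 3


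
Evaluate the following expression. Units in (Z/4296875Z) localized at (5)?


Local ring = Z/390625Z.
phi(390625) = 5^7*(5-1) = 312500


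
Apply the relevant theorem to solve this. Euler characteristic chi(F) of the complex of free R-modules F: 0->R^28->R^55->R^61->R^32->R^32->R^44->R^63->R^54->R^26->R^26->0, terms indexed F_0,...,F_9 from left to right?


chi = sum (-1)^i * rank:
(-1)^0*28=28
(-1)^1*55=-55
(-1)^2*61=61
(-1)^3*32=-32
(-1)^4*32=32
(-1)^5*44=-44
(-1)^6*63=63
(-1)^7*54=-54
(-1)^8*26=26
(-1)^9*26=-26
chi=-1


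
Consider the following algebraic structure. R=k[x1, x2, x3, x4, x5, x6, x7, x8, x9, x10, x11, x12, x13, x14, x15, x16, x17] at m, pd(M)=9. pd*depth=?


pd+depth=17
depth=17-9=8
pd*depth=9*8=72


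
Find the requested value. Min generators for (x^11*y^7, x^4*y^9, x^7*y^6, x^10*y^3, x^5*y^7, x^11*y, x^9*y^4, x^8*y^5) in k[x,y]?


Remove redundant (divisible by others).
x^11*y^7 redundant.
Min: x^11*y, x^10*y^3, x^9*y^4, x^8*y^5, x^7*y^6, x^5*y^7, x^4*y^9
Count=7


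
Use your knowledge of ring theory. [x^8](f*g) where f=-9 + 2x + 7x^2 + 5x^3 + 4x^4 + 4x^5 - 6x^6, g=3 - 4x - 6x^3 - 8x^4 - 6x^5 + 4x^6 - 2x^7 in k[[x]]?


[x^8] = sum a_i*b_j, i+j=8
  2*-2=-4
  7*4=28
  5*-6=-30
  4*-8=-32
  4*-6=-24
Sum=-62


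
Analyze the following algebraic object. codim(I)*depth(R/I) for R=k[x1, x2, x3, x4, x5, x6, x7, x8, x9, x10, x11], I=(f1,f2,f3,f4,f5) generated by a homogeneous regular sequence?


codim=5, depth=dim(R/I)=11-5=6
Product=5*6=30


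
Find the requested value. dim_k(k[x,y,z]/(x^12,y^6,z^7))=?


Basis: x^iy^jz^k, i<12,j<6,k<7
12*6*7=504


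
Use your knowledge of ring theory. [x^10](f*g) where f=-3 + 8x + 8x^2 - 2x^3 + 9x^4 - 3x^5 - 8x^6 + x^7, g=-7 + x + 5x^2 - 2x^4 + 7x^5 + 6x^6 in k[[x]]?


[x^10] = sum a_i*b_j, i+j=10
  9*6=54
  -3*7=-21
  -8*-2=16
Sum=49


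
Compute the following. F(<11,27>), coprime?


gcd(11,27)=1 => F=ab-a-b=11*27-11-27=297-38=259


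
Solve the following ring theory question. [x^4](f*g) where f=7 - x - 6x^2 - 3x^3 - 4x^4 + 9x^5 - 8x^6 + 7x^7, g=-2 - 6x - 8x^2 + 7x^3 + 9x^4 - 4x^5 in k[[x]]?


[x^4] = sum a_i*b_j, i+j=4
  7*9=63
  -1*7=-7
  -6*-8=48
  -3*-6=18
  -4*-2=8
Sum=130


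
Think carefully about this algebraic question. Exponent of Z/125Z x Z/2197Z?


Exponent = lcm of the cyclic orders; pairwise coprime => product.
5^3*13^3=125*2197=274625


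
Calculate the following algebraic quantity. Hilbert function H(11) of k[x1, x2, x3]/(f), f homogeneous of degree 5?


C(13,2)-C(8,2)=78-28=50


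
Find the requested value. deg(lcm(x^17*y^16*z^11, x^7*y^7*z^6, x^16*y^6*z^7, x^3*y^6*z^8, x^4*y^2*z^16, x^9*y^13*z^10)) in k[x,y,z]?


lcm = componentwise max:
x: max(17,7,16,3,4,9)=17
y: max(16,7,6,6,2,13)=16
z: max(11,6,7,8,16,10)=16
Total=17+16+16=49


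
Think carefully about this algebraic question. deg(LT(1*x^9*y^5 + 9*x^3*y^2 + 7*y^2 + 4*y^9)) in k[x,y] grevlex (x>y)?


LT: 1*x^9*y^5
deg_x=9, deg_y=5
Total=9+5=14


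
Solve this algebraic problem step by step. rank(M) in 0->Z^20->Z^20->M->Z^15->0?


Alt sum=0:
(-1)^0*20 + (-1)^1*20 + (-1)^2*? + (-1)^3*15=0
rank(M)=15


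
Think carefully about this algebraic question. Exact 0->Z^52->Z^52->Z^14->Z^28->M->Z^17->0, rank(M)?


Alt sum=0:
(-1)^0*52 + (-1)^1*52 + (-1)^2*14 + (-1)^3*28 + (-1)^4*? + (-1)^5*17=0
rank(M)=31


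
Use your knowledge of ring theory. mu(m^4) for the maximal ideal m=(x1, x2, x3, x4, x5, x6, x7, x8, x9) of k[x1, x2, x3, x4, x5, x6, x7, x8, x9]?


Graded Nakayama: mu(m^d) = dim_k (m^d/m^(d+1)) = #degree-4 monomials in 9 vars
C(n+d-1,d)=C(12,4)=495


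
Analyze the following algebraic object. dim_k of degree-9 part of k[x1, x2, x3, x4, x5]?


C(d+n-1,n-1)=C(13,4)=715


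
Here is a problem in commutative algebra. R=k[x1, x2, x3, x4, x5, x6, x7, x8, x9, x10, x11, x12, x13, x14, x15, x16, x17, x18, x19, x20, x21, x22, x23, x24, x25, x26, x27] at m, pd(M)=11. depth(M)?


pd+depth=depth(R)=27
depth=27-11=16


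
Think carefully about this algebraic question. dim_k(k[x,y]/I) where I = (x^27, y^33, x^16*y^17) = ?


k[x,y]/I, I = (x^27, y^33, x^16*y^17)
Rect: 27x33=891. Corner: (27-16)x(33-17)=176.
dim = 891-176 = 715


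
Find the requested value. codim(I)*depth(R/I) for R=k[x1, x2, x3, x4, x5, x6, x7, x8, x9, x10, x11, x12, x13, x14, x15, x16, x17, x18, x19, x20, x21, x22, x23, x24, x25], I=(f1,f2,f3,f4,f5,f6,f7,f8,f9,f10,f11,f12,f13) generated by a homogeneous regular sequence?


codim=13, depth=dim(R/I)=25-13=12
Product=13*12=156


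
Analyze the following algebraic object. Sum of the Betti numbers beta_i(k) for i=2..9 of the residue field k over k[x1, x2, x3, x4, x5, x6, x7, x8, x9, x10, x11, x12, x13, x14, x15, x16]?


Koszul resolution: beta_i(k)=C(n,i), n=16
C(16,2)=120, C(16,3)=560, C(16,4)=1820, C(16,5)=4368, C(16,6)=8008, C(16,7)=11440, C(16,8)=12870, C(16,9)=11440
Sum=50626


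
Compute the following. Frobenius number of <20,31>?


gcd(20,31)=1 => F=ab-a-b=20*31-20-31=620-51=569


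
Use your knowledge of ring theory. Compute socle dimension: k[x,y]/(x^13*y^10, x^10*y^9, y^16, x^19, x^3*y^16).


Socle = ann(m) = span of standard monomials u with x*u, y*u in I (staircase corners).
Redundant generators: x^13*y^10, x^3*y^16
Minimal generators: x^19, x^10*y^9, y^16
Corners: x^9y^15, x^18y^8
Socle dim=2


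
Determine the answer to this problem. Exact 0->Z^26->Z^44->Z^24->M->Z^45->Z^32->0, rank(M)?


Alt sum=0:
(-1)^0*26 + (-1)^1*44 + (-1)^2*24 + (-1)^3*? + (-1)^4*45 + (-1)^5*32=0
rank(M)=19


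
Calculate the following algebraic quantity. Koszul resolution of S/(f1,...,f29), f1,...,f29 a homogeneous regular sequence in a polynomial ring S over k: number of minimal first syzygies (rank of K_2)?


Regular sequence => Koszul complex is the minimal free resolution.
Syz_1 minimally generated by Koszul relations f_i*e_j - f_j*e_i (i<j): mu(Syz_1) = beta_2 = C(m,2) = m(m-1)/2
m=29
29*28/2 = 406


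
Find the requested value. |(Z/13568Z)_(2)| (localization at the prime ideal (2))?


2-primary part: 13568=2^8*53
Size=2^8=256


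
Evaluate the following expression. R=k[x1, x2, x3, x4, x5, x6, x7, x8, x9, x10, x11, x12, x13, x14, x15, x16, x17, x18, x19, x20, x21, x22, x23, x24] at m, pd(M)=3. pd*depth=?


pd+depth=24
depth=24-3=21
pd*depth=3*21=63


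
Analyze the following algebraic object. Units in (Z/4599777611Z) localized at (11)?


Local ring = Z/161051Z.
phi(161051) = 11^4*(11-1) = 146410


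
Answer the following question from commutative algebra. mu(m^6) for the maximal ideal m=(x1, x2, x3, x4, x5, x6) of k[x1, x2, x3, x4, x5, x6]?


Graded Nakayama: mu(m^d) = dim_k (m^d/m^(d+1)) = #degree-6 monomials in 6 vars
C(n+d-1,d)=C(11,6)=462


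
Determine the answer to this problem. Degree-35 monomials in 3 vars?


C(d+n-1,n-1)=C(37,2)=666


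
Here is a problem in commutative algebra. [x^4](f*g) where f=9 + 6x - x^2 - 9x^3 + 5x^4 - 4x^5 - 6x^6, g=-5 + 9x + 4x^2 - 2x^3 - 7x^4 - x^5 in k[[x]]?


[x^4] = sum a_i*b_j, i+j=4
  9*-7=-63
  6*-2=-12
  -1*4=-4
  -9*9=-81
  5*-5=-25
Sum=-185


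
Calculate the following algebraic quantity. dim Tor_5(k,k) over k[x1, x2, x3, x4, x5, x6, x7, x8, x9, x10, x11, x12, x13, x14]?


Koszul: C(n,i)=C(14,5)=2002


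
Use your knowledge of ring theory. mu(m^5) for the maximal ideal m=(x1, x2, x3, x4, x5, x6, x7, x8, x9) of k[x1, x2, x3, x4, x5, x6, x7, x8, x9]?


Graded Nakayama: mu(m^d) = dim_k (m^d/m^(d+1)) = #degree-5 monomials in 9 vars
C(n+d-1,d)=C(13,5)=1287


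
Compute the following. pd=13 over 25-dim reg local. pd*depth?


pd+depth=25
depth=25-13=12
pd*depth=13*12=156


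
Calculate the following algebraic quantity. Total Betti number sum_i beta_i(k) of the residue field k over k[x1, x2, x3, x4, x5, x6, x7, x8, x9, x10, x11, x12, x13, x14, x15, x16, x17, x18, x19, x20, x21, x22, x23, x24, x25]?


Koszul resolution: beta_i(k)=C(n,i), n=25
sum_i C(25,i) = 2^25 = 33554432


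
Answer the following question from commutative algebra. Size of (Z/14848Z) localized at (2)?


2-primary part: 14848=2^9*29
Size=2^9=512


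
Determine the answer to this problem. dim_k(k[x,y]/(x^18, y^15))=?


Basis: x^i*y^j, i<18, j<15
18*15=270


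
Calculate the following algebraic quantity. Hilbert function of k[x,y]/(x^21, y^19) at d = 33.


k[x,y], I = (x^21, y^19), d = 33
Need i < 21 and d-i < 19.
Range: 15 <= i <= 20.
H(33) = 6


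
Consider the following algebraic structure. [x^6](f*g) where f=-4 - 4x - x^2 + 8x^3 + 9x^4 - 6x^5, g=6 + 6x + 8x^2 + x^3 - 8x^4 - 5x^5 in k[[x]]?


[x^6] = sum a_i*b_j, i+j=6
  -4*-5=20
  -1*-8=8
  8*1=8
  9*8=72
  -6*6=-36
Sum=72


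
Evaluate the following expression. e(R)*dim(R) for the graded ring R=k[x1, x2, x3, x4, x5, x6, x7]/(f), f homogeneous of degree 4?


e(R)=deg(f)=4, dim(R)=7-1=6
e*dim=4*6=24


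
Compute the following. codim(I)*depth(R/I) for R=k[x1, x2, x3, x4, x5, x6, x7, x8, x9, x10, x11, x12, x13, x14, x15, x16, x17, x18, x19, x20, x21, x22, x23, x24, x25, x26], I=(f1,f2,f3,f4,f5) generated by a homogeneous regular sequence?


codim=5, depth=dim(R/I)=26-5=21
Product=5*21=105


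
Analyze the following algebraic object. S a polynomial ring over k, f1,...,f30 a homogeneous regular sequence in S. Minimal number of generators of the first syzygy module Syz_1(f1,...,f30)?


Regular sequence => Koszul complex is the minimal free resolution.
Syz_1 minimally generated by Koszul relations f_i*e_j - f_j*e_i (i<j): mu(Syz_1) = beta_2 = C(m,2) = m(m-1)/2
m=30
30*29/2 = 435


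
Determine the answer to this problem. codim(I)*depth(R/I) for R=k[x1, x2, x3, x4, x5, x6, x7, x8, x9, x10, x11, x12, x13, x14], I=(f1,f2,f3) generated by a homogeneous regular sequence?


codim=3, depth=dim(R/I)=14-3=11
Product=3*11=33


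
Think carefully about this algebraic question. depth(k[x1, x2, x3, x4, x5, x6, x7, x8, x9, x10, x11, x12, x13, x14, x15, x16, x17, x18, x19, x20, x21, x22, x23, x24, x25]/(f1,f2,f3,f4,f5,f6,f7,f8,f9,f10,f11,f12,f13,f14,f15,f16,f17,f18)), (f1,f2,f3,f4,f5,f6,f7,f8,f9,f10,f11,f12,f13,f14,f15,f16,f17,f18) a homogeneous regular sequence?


depth(R)=25
depth(R/I)=25-18=7


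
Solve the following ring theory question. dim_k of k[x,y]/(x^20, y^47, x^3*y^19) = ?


k[x,y]/I, I = (x^20, y^47, x^3*y^19)
Rect: 20x47=940. Corner: (20-3)x(47-19)=476.
dim = 940-476 = 464


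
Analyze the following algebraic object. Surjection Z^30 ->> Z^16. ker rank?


rank(ker) = 30-16 = 14


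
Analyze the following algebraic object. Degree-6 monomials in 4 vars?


C(d+n-1,n-1)=C(9,3)=84


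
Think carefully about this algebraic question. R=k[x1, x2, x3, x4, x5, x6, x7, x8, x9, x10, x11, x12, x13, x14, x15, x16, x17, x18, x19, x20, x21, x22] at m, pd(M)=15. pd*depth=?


pd+depth=22
depth=22-15=7
pd*depth=15*7=105


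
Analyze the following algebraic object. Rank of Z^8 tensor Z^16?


rank(M(x)N) = rank(M)*rank(N)
8*16 = 128


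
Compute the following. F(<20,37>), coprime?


gcd(20,37)=1 => F=ab-a-b=20*37-20-37=740-57=683


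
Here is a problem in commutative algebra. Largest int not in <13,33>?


gcd(13,33)=1 => F=ab-a-b=13*33-13-33=429-46=383


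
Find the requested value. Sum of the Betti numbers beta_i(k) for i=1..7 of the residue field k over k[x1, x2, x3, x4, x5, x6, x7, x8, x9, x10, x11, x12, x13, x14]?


Koszul resolution: beta_i(k)=C(n,i), n=14
C(14,1)=14, C(14,2)=91, C(14,3)=364, C(14,4)=1001, C(14,5)=2002, C(14,6)=3003, C(14,7)=3432
Sum=9907


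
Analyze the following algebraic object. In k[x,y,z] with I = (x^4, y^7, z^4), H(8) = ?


Need i<4, j<7, k<4 with i+j+k=8.
For each i, j ranges over max(0,8-i-3)..min(6,8-i):
  i=0: j in [5,6] -> 2
  i=1: j in [4,6] -> 3
  i=2: j in [3,6] -> 4
  i=3: j in [2,5] -> 4
H(8) = 2+3+4+4 = 13


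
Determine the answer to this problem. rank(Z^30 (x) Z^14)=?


rank(M(x)N) = rank(M)*rank(N)
30*14 = 420


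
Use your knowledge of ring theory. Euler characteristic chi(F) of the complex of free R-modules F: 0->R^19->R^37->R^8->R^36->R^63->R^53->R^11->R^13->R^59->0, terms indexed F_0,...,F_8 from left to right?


chi = sum (-1)^i * rank:
(-1)^0*19=19
(-1)^1*37=-37
(-1)^2*8=8
(-1)^3*36=-36
(-1)^4*63=63
(-1)^5*53=-53
(-1)^6*11=11
(-1)^7*13=-13
(-1)^8*59=59
chi=21


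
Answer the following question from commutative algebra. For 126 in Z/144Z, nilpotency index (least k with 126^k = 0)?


126^k mod 144:
k=1: 126
k=2: 36
k=3: 72
k=4: 0
First zero at k = 4


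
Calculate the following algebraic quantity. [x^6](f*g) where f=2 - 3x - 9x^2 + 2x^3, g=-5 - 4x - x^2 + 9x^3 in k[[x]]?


[x^6] = sum a_i*b_j, i+j=6
  2*9=18
Sum=18


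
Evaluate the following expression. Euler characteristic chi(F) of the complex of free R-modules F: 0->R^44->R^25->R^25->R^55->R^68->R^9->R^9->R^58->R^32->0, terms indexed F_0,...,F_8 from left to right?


chi = sum (-1)^i * rank:
(-1)^0*44=44
(-1)^1*25=-25
(-1)^2*25=25
(-1)^3*55=-55
(-1)^4*68=68
(-1)^5*9=-9
(-1)^6*9=9
(-1)^7*58=-58
(-1)^8*32=32
chi=31


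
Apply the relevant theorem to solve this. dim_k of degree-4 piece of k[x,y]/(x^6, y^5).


k[x,y], I = (x^6, y^5), d = 4
Need i < 6 and d-i < 5.
Range: 0 <= i <= 4.
H(4) = 5


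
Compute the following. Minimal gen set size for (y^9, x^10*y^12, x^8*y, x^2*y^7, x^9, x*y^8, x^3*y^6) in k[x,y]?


Remove redundant (divisible by others).
x^10*y^12 redundant.
Min: x^9, x^8*y, x^3*y^6, x^2*y^7, x*y^8, y^9
Count=6


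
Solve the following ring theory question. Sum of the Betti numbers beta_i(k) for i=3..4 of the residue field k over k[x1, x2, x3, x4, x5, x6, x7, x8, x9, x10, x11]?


Koszul resolution: beta_i(k)=C(n,i), n=11
C(11,3)=165, C(11,4)=330
Sum=495


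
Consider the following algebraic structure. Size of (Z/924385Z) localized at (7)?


7-primary part: 924385=7^5*55
Size=7^5=16807


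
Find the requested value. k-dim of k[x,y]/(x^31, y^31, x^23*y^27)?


k[x,y]/I, I = (x^31, y^31, x^23*y^27)
Rect: 31x31=961. Corner: (31-23)x(31-27)=32.
dim = 961-32 = 929


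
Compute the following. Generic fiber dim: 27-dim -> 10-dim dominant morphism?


dim(fiber)=dim(X)-dim(Y)=27-10=17


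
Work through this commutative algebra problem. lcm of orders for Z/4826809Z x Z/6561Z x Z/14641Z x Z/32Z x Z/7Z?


Exponent = lcm of the cyclic orders; pairwise coprime => product.
13^6*3^8*11^4*2^5*7^1=4826809*6561*14641*32*7=103860141648078816


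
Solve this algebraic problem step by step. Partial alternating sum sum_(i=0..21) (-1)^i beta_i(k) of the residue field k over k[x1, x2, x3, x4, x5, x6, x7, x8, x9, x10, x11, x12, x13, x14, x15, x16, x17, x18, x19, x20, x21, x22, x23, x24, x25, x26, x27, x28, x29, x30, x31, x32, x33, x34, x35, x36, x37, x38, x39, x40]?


Koszul resolution: beta_i(k)=C(n,i), n=40
sum_(i=0..p) (-1)^i C(n,i) = (-1)^p C(n-1,p)
(-1)^21*C(39,21) = (-1)^21*62359143990 = -62359143990


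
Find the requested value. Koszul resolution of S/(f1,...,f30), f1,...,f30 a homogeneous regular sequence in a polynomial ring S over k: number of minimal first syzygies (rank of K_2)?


Regular sequence => Koszul complex is the minimal free resolution.
Syz_1 minimally generated by Koszul relations f_i*e_j - f_j*e_i (i<j): mu(Syz_1) = beta_2 = C(m,2) = m(m-1)/2
m=30
30*29/2 = 435


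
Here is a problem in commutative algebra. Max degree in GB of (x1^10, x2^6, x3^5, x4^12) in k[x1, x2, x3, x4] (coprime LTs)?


Pure powers, coprime LTs => already GB.
Degrees: 10, 6, 5, 12
Max=12


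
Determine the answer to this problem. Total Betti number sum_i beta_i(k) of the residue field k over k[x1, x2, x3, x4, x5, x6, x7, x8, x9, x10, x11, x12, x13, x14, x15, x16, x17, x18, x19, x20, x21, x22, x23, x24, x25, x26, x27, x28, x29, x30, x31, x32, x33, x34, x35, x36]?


Koszul resolution: beta_i(k)=C(n,i), n=36
sum_i C(36,i) = 2^36 = 68719476736


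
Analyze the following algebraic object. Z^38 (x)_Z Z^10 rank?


rank(M(x)N) = rank(M)*rank(N)
38*10 = 380


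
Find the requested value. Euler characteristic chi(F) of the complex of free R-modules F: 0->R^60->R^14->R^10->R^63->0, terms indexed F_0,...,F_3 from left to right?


chi = sum (-1)^i * rank:
(-1)^0*60=60
(-1)^1*14=-14
(-1)^2*10=10
(-1)^3*63=-63
chi=-7


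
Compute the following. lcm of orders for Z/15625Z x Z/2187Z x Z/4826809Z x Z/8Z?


Exponent = lcm of the cyclic orders; pairwise coprime => product.
5^6*3^7*13^6*2^3=15625*2187*4826809*8=1319528910375000


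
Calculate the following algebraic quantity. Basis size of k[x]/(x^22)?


Basis: 1,x,...,x^21
dim=22


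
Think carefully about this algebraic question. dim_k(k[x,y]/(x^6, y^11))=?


Basis: x^i*y^j, i<6, j<11
6*11=66


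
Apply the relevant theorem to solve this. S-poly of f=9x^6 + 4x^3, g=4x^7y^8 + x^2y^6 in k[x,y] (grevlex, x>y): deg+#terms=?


LT(f)=9x^6, LT(g)=4x^7y^8
lcm(LM)=x^7y^8
S(f,g) (scaled by 36 to clear denominators) = 4xy^8*f - 9*g = 16x^4y^8 - 9x^2y^6
2 terms, deg 12.
12+2=14


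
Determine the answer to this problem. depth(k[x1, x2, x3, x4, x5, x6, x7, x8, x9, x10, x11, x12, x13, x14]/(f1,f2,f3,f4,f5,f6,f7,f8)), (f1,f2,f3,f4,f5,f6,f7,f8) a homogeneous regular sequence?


depth(R)=14
depth(R/I)=14-8=6


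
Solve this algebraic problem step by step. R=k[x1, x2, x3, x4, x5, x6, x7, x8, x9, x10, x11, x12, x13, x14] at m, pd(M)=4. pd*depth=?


pd+depth=14
depth=14-4=10
pd*depth=4*10=40


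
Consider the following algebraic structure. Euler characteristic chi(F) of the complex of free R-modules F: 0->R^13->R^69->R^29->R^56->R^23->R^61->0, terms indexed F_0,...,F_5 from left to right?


chi = sum (-1)^i * rank:
(-1)^0*13=13
(-1)^1*69=-69
(-1)^2*29=29
(-1)^3*56=-56
(-1)^4*23=23
(-1)^5*61=-61
chi=-121


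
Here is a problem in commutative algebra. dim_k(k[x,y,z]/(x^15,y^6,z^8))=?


Basis: x^iy^jz^k, i<15,j<6,k<8
15*6*8=720


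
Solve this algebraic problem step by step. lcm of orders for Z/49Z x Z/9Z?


Exponent = lcm of the cyclic orders; pairwise coprime => product.
7^2*3^2=49*9=441


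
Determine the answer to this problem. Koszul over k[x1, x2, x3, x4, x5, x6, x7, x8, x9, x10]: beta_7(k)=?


C(n,i)=C(10,7)=120


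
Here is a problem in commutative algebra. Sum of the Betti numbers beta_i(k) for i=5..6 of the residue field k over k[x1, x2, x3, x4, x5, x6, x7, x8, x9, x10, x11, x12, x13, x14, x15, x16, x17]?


Koszul resolution: beta_i(k)=C(n,i), n=17
C(17,5)=6188, C(17,6)=12376
Sum=18564


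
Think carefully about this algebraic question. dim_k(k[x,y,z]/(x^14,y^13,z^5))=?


Basis: x^iy^jz^k, i<14,j<13,k<5
14*13*5=910


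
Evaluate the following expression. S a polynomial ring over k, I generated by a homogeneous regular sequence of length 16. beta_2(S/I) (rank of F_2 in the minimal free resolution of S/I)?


Regular sequence => Koszul complex is the minimal free resolution.
Syz_1 minimally generated by Koszul relations f_i*e_j - f_j*e_i (i<j): mu(Syz_1) = beta_2 = C(m,2) = m(m-1)/2
m=16
16*15/2 = 120


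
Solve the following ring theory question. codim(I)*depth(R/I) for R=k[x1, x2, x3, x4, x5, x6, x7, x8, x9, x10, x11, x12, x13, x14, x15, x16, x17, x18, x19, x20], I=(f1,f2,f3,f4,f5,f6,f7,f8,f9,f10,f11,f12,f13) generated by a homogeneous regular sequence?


codim=13, depth=dim(R/I)=20-13=7
Product=13*7=91


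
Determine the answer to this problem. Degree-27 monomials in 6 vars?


C(d+n-1,n-1)=C(32,5)=201376


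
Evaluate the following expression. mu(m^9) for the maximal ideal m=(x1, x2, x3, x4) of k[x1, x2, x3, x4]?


Graded Nakayama: mu(m^d) = dim_k (m^d/m^(d+1)) = #degree-9 monomials in 4 vars
C(n+d-1,d)=C(12,9)=220


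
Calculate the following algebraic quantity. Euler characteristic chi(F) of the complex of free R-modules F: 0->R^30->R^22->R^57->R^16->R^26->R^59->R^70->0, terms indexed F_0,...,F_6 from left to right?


chi = sum (-1)^i * rank:
(-1)^0*30=30
(-1)^1*22=-22
(-1)^2*57=57
(-1)^3*16=-16
(-1)^4*26=26
(-1)^5*59=-59
(-1)^6*70=70
chi=86


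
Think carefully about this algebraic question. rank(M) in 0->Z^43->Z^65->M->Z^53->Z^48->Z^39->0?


Alt sum=0:
(-1)^0*43 + (-1)^1*65 + (-1)^2*? + (-1)^3*53 + (-1)^4*48 + (-1)^5*39=0
rank(M)=66


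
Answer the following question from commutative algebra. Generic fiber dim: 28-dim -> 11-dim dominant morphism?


dim(fiber)=dim(X)-dim(Y)=28-11=17


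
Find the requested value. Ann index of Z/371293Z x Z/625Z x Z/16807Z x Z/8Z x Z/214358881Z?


Exponent = lcm of the cyclic orders; pairwise coprime => product.
13^5*5^4*7^5*2^3*11^8=371293*625*16807*8*214358881=6688341616583281655000


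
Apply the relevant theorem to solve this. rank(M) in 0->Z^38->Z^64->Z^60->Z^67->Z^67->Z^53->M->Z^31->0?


Alt sum=0:
(-1)^0*38 + (-1)^1*64 + (-1)^2*60 + (-1)^3*67 + (-1)^4*67 + (-1)^5*53 + (-1)^6*? + (-1)^7*31=0
rank(M)=50


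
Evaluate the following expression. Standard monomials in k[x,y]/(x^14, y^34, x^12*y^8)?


k[x,y]/I, I = (x^14, y^34, x^12*y^8)
Rect: 14x34=476. Corner: (14-12)x(34-8)=52.
dim = 476-52 = 424


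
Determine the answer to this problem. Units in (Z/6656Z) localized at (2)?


Local ring = Z/512Z.
phi(512) = 2^8*(2-1) = 256


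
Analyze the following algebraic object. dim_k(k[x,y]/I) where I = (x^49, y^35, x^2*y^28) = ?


k[x,y]/I, I = (x^49, y^35, x^2*y^28)
Rect: 49x35=1715. Corner: (49-2)x(35-28)=329.
dim = 1715-329 = 1386


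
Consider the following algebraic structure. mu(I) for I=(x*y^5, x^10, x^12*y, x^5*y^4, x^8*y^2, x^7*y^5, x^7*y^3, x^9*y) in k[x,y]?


Remove redundant (divisible by others).
x^12*y redundant.
x^7*y^5 redundant.
Min: x^10, x^9*y, x^8*y^2, x^7*y^3, x^5*y^4, x*y^5
Count=6


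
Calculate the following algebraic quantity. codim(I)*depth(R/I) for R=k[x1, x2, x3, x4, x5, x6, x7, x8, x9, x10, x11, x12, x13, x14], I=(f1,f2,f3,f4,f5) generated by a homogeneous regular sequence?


codim=5, depth=dim(R/I)=14-5=9
Product=5*9=45


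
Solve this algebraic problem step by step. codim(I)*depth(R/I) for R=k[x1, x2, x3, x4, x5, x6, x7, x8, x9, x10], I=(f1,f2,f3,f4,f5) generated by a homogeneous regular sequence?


codim=5, depth=dim(R/I)=10-5=5
Product=5*5=25


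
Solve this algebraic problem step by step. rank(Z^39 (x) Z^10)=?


rank(M(x)N) = rank(M)*rank(N)
39*10 = 390


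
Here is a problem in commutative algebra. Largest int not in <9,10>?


gcd(9,10)=1 => F=ab-a-b=9*10-9-10=90-19=71


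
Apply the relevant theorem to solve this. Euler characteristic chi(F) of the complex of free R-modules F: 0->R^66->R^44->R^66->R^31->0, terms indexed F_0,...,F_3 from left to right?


chi = sum (-1)^i * rank:
(-1)^0*66=66
(-1)^1*44=-44
(-1)^2*66=66
(-1)^3*31=-31
chi=57


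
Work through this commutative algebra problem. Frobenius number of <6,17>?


gcd(6,17)=1 => F=ab-a-b=6*17-6-17=102-23=79


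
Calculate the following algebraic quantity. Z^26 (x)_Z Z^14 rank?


rank(M(x)N) = rank(M)*rank(N)
26*14 = 364


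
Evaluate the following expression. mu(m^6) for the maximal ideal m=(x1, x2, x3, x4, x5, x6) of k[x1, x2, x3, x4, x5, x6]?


Graded Nakayama: mu(m^d) = dim_k (m^d/m^(d+1)) = #degree-6 monomials in 6 vars
C(n+d-1,d)=C(11,6)=462


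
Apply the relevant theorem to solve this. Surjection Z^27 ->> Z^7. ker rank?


rank(ker) = 27-7 = 20


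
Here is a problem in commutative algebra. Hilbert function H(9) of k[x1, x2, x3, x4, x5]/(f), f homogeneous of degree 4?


C(13,4)-C(9,4)=715-126=589


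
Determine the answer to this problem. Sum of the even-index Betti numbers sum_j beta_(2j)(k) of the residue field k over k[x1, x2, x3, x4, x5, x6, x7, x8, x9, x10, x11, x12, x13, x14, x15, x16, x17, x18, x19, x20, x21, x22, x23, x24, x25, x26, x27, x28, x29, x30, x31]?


Koszul resolution: beta_i(k)=C(n,i), n=31
sum_even C(31,i) = 2^(n-1) = 2^30 = 1073741824


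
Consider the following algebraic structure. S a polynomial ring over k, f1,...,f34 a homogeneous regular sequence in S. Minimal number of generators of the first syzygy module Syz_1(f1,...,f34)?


Regular sequence => Koszul complex is the minimal free resolution.
Syz_1 minimally generated by Koszul relations f_i*e_j - f_j*e_i (i<j): mu(Syz_1) = beta_2 = C(m,2) = m(m-1)/2
m=34
34*33/2 = 561


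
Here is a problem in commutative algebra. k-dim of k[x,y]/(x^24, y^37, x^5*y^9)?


k[x,y]/I, I = (x^24, y^37, x^5*y^9)
Rect: 24x37=888. Corner: (24-5)x(37-9)=532.
dim = 888-532 = 356


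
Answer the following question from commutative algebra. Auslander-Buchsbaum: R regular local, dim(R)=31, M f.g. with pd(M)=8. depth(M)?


pd+depth=depth(R)=31
depth=31-8=23


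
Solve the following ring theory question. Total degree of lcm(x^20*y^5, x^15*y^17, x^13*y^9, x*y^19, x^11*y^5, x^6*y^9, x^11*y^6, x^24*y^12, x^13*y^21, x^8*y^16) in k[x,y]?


lcm = componentwise max:
x: max(20,15,13,1,11,6,11,24,13,8)=24
y: max(5,17,9,19,5,9,6,12,21,16)=21
Total=24+21=45


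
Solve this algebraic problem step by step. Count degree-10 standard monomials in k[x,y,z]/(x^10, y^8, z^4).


Need i<10, j<8, k<4 with i+j+k=10.
For each i, j ranges over max(0,10-i-3)..min(7,10-i):
  i=0: j in [7,7] -> 1
  i=1: j in [6,7] -> 2
  i=2: j in [5,7] -> 3
  i=3: j in [4,7] -> 4
  i=4: j in [3,6] -> 4
  i=5: j in [2,5] -> 4
  i=6: j in [1,4] -> 4
  i=7: j in [0,3] -> 4
  i=8: j in [0,2] -> 3
  i=9: j in [0,1] -> 2
H(10) = 1+2+3+4+4+4+4+4+3+2 = 31


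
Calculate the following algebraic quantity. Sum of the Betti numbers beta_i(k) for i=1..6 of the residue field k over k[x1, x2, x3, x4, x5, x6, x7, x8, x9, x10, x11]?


Koszul resolution: beta_i(k)=C(n,i), n=11
C(11,1)=11, C(11,2)=55, C(11,3)=165, C(11,4)=330, C(11,5)=462, C(11,6)=462
Sum=1485


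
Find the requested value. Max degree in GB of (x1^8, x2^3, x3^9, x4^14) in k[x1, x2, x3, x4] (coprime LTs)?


Pure powers, coprime LTs => already GB.
Degrees: 8, 3, 9, 14
Max=14


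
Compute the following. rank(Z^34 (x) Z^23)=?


rank(M(x)N) = rank(M)*rank(N)
34*23 = 782


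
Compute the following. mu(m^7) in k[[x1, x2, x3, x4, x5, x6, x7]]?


C(n+d-1,d)=C(13,7)=1716


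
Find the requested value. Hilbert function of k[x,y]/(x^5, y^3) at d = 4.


k[x,y], I = (x^5, y^3), d = 4
Need i < 5 and d-i < 3.
Range: 2 <= i <= 4.
H(4) = 3


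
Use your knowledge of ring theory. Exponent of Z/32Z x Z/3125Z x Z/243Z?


Exponent = lcm of the cyclic orders; pairwise coprime => product.
2^5*5^5*3^5=32*3125*243=24300000


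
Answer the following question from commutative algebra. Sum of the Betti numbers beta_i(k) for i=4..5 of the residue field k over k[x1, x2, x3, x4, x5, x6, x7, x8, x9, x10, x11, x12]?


Koszul resolution: beta_i(k)=C(n,i), n=12
C(12,4)=495, C(12,5)=792
Sum=1287


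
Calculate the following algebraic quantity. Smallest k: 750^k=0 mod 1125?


750^k mod 1125:
k=1: 750
k=2: 0
First zero at k = 2


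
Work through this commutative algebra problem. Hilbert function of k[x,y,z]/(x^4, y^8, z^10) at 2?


Need i<4, j<8, k<10 with i+j+k=2.
For each i, j ranges over max(0,2-i-9)..min(7,2-i):
  i=0: j in [0,2] -> 3
  i=1: j in [0,1] -> 2
  i=2: j in [0,0] -> 1
H(2) = 3+2+1 = 6


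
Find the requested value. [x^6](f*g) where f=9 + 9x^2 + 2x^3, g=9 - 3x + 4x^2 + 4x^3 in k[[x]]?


[x^6] = sum a_i*b_j, i+j=6
  2*4=8
Sum=8


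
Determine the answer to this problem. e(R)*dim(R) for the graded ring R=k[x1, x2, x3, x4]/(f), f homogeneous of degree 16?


e(R)=deg(f)=16, dim(R)=4-1=3
e*dim=16*3=48


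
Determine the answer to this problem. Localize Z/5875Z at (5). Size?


5-primary part: 5875=5^3*47
Size=5^3=125


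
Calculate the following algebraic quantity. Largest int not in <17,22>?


gcd(17,22)=1 => F=ab-a-b=17*22-17-22=374-39=335


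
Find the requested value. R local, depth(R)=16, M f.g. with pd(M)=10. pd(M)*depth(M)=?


pd+depth=16
depth=16-10=6
pd*depth=10*6=60


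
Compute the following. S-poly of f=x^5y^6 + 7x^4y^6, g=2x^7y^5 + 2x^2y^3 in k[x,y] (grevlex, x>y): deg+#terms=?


LT(f)=x^5y^6, LT(g)=2x^7y^5
lcm(LM)=x^7y^6
S(f,g) (scaled by 2 to clear denominators) = 2x^2*f - y*g = 14x^6y^6 - 2x^2y^4
2 terms, deg 12.
12+2=14


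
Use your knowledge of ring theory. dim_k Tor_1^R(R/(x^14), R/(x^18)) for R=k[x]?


Tor_1(R/I,R/J)=(I cap J)/IJ=(x^18)/(x^32)
dim=32-18=min(14,18)=14


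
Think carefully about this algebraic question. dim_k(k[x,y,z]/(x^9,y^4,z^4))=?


Basis: x^iy^jz^k, i<9,j<4,k<4
9*4*4=144


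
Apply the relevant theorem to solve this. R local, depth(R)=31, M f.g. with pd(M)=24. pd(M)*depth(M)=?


pd+depth=31
depth=31-24=7
pd*depth=24*7=168


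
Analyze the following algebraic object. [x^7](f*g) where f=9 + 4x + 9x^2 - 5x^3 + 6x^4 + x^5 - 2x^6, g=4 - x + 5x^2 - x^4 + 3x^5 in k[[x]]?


[x^7] = sum a_i*b_j, i+j=7
  9*3=27
  -5*-1=5
  1*5=5
  -2*-1=2
Sum=39


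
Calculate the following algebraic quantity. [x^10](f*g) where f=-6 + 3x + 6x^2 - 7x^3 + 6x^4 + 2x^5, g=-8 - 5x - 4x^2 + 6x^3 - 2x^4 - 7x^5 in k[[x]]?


[x^10] = sum a_i*b_j, i+j=10
  2*-7=-14
Sum=-14


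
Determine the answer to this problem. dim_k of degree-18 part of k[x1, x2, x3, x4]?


C(d+n-1,n-1)=C(21,3)=1330


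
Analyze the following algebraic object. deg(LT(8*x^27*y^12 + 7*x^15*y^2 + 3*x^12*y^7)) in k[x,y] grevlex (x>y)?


LT: 8*x^27*y^12
deg_x=27, deg_y=12
Total=27+12=39


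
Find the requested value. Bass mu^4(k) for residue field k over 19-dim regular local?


C(n,i)=C(19,4)=3876


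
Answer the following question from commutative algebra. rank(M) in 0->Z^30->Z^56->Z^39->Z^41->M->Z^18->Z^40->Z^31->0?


Alt sum=0:
(-1)^0*30 + (-1)^1*56 + (-1)^2*39 + (-1)^3*41 + (-1)^4*? + (-1)^5*18 + (-1)^6*40 + (-1)^7*31=0
rank(M)=37


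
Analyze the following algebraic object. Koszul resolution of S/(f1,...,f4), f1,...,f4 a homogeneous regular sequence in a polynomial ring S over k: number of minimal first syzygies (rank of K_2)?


Regular sequence => Koszul complex is the minimal free resolution.
Syz_1 minimally generated by Koszul relations f_i*e_j - f_j*e_i (i<j): mu(Syz_1) = beta_2 = C(m,2) = m(m-1)/2
m=4
4*3/2 = 6


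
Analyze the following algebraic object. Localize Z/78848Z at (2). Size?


2-primary part: 78848=2^10*77
Size=2^10=1024


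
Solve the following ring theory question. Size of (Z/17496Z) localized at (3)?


3-primary part: 17496=3^7*8
Size=3^7=2187


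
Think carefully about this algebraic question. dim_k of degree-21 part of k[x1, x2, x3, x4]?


C(d+n-1,n-1)=C(24,3)=2024


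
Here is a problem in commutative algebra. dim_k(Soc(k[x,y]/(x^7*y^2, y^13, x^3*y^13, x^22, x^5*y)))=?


Socle = ann(m) = span of standard monomials u with x*u, y*u in I (staircase corners).
Redundant generators: x^3*y^13, x^7*y^2
Minimal generators: x^22, x^5*y, y^13
Corners: x^4y^12, x^21
Socle dim=2


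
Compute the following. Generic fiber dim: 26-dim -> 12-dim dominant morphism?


dim(fiber)=dim(X)-dim(Y)=26-12=14


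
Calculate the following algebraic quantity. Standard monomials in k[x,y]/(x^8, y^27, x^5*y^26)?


k[x,y]/I, I = (x^8, y^27, x^5*y^26)
Rect: 8x27=216. Corner: (8-5)x(27-26)=3.
dim = 216-3 = 213


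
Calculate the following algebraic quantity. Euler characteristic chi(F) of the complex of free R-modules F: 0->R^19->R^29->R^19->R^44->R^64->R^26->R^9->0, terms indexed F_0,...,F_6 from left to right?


chi = sum (-1)^i * rank:
(-1)^0*19=19
(-1)^1*29=-29
(-1)^2*19=19
(-1)^3*44=-44
(-1)^4*64=64
(-1)^5*26=-26
(-1)^6*9=9
chi=12


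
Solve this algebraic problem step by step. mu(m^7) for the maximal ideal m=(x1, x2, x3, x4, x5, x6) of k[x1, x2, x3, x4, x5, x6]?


Graded Nakayama: mu(m^d) = dim_k (m^d/m^(d+1)) = #degree-7 monomials in 6 vars
C(n+d-1,d)=C(12,7)=792


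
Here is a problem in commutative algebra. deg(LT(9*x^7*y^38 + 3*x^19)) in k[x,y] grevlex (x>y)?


LT: 9*x^7*y^38
deg_x=7, deg_y=38
Total=7+38=45


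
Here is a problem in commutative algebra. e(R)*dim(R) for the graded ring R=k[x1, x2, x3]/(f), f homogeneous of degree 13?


e(R)=deg(f)=13, dim(R)=3-1=2
e*dim=13*2=26


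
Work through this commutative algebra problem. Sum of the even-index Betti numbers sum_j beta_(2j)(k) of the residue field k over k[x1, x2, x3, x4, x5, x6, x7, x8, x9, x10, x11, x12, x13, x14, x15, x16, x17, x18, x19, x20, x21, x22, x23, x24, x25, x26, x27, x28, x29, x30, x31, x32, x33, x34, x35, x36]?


Koszul resolution: beta_i(k)=C(n,i), n=36
sum_even C(36,i) = 2^(n-1) = 2^35 = 34359738368


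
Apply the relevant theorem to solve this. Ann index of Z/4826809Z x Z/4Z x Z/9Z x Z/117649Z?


Exponent = lcm of the cyclic orders; pairwise coprime => product.
13^6*2^2*3^2*7^6=4826809*4*9*117649=20443293073476


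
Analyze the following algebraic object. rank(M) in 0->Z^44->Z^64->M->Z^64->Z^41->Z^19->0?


Alt sum=0:
(-1)^0*44 + (-1)^1*64 + (-1)^2*? + (-1)^3*64 + (-1)^4*41 + (-1)^5*19=0
rank(M)=62


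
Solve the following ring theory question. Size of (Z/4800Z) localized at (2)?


2-primary part: 4800=2^6*75
Size=2^6=64


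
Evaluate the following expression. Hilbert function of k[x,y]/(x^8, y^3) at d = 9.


k[x,y], I = (x^8, y^3), d = 9
Need i < 8 and d-i < 3.
Range: 7 <= i <= 7.
H(9) = 1


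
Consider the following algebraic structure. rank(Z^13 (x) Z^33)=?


rank(M(x)N) = rank(M)*rank(N)
13*33 = 429


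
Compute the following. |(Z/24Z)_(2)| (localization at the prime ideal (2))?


2-primary part: 24=2^3*3
Size=2^3=8


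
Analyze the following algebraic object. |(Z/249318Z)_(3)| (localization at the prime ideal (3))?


3-primary part: 249318=3^8*38
Size=3^8=6561


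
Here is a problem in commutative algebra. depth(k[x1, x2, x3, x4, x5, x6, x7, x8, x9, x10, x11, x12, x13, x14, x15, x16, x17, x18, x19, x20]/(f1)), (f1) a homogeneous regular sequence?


depth(R)=20
depth(R/I)=20-1=19


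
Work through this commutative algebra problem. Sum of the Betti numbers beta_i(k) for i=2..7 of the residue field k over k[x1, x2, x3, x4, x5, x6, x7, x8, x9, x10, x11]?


Koszul resolution: beta_i(k)=C(n,i), n=11
C(11,2)=55, C(11,3)=165, C(11,4)=330, C(11,5)=462, C(11,6)=462, C(11,7)=330
Sum=1804


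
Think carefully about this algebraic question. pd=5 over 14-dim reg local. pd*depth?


pd+depth=14
depth=14-5=9
pd*depth=5*9=45


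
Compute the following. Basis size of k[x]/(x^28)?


Basis: 1,x,...,x^27
dim=28


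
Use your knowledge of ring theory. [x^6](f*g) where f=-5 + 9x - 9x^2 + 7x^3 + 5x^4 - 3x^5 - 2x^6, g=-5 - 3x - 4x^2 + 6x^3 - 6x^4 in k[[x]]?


[x^6] = sum a_i*b_j, i+j=6
  -9*-6=54
  7*6=42
  5*-4=-20
  -3*-3=9
  -2*-5=10
Sum=95


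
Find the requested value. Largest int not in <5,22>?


gcd(5,22)=1 => F=ab-a-b=5*22-5-22=110-27=83


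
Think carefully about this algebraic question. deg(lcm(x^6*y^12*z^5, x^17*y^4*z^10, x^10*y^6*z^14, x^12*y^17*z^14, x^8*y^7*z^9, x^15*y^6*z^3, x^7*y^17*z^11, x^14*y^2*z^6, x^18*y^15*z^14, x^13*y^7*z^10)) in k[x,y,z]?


lcm = componentwise max:
x: max(6,17,10,12,8,15,7,14,18,13)=18
y: max(12,4,6,17,7,6,17,2,15,7)=17
z: max(5,10,14,14,9,3,11,6,14,10)=14
Total=18+17+14=49


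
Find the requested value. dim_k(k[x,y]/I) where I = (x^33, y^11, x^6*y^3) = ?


k[x,y]/I, I = (x^33, y^11, x^6*y^3)
Rect: 33x11=363. Corner: (33-6)x(11-3)=216.
dim = 363-216 = 147


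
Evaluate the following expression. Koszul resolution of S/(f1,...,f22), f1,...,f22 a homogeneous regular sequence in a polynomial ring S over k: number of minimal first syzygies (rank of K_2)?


Regular sequence => Koszul complex is the minimal free resolution.
Syz_1 minimally generated by Koszul relations f_i*e_j - f_j*e_i (i<j): mu(Syz_1) = beta_2 = C(m,2) = m(m-1)/2
m=22
22*21/2 = 231


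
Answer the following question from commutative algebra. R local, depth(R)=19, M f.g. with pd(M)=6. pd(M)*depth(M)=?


pd+depth=19
depth=19-6=13
pd*depth=6*13=78


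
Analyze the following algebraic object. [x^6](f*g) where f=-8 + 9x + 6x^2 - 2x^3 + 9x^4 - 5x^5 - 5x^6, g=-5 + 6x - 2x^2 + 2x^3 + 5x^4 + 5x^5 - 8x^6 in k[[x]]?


[x^6] = sum a_i*b_j, i+j=6
  -8*-8=64
  9*5=45
  6*5=30
  -2*2=-4
  9*-2=-18
  -5*6=-30
  -5*-5=25
Sum=112


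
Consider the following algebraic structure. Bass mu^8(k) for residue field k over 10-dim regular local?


C(n,i)=C(10,8)=45


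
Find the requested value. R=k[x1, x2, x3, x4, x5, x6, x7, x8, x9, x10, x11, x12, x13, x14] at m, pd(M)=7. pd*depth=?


pd+depth=14
depth=14-7=7
pd*depth=7*7=49


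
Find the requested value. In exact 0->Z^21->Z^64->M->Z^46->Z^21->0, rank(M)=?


Alt sum=0:
(-1)^0*21 + (-1)^1*64 + (-1)^2*? + (-1)^3*46 + (-1)^4*21=0
rank(M)=68


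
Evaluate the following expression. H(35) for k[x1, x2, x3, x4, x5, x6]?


C(d+n-1,n-1)=C(40,5)=658008


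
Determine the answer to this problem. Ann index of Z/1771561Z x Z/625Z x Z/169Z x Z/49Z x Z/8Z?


Exponent = lcm of the cyclic orders; pairwise coprime => product.
11^6*5^4*13^2*7^2*2^3=1771561*625*169*49*8=73351483205000


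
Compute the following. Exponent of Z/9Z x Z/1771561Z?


Exponent = lcm of the cyclic orders; pairwise coprime => product.
3^2*11^6=9*1771561=15944049


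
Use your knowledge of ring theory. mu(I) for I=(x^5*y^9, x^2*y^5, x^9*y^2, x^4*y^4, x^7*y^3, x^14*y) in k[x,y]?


Remove redundant (divisible by others).
x^5*y^9 redundant.
Min: x^14*y, x^9*y^2, x^7*y^3, x^4*y^4, x^2*y^5
Count=5


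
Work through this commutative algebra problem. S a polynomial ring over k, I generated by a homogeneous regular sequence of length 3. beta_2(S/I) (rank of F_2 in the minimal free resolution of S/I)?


Regular sequence => Koszul complex is the minimal free resolution.
Syz_1 minimally generated by Koszul relations f_i*e_j - f_j*e_i (i<j): mu(Syz_1) = beta_2 = C(m,2) = m(m-1)/2
m=3
3*2/2 = 3


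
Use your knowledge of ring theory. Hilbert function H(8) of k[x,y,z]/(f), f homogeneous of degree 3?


C(10,2)-C(7,2)=45-21=24


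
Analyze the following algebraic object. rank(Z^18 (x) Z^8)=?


rank(M(x)N) = rank(M)*rank(N)
18*8 = 144


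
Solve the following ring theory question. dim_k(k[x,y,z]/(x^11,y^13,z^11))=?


Basis: x^iy^jz^k, i<11,j<13,k<11
11*13*11=1573


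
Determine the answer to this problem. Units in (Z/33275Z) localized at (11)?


Local ring = Z/1331Z.
phi(1331) = 11^2*(11-1) = 1210


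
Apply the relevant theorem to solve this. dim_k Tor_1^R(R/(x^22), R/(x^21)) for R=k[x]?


Tor_1(R/I,R/J)=(I cap J)/IJ=(x^22)/(x^43)
dim=43-22=min(22,21)=21
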